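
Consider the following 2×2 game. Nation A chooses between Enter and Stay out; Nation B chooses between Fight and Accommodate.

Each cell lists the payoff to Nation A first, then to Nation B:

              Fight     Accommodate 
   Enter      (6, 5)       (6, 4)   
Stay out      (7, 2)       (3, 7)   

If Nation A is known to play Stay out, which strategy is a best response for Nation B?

Accommodate

Against Stay out, Nation B earns 2 from Fight and 7 from Accommodate.
So Accommodate is the best response.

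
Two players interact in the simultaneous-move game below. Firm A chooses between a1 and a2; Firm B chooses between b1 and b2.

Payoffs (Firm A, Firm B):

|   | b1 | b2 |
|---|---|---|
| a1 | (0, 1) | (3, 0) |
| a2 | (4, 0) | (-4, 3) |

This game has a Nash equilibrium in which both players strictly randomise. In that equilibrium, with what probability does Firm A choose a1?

3/4

Let r be the probability that Firm A plays a1. In a completely mixed equilibrium, Firm B must be indifferent between b1 and b2.
Firm B's expected payoff from b1 is r; from b2 it is 3(1−r).
Setting these equal: r = −3r + 3, so r = 3/4.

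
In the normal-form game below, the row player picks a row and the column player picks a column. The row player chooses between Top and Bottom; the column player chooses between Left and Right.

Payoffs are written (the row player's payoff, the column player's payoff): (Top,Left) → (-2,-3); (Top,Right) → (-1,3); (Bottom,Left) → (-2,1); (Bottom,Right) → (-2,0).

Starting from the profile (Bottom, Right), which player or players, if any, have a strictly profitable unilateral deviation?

Both

The row player at (Bottom, Right) earns -2; deviating to Top yields -1 — a strict improvement.
The column player earns 0; deviating to Left yields 1 — a strict improvement.
Both the row player and the column player have strictly profitable deviations.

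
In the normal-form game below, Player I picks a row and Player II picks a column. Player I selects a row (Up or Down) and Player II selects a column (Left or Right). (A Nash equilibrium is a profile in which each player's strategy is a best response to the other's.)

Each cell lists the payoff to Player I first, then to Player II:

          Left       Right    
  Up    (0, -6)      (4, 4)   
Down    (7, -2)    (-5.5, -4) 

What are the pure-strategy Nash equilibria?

(Up, Left): Player I prefers Down (7 > 0); Player II prefers Right (4 > -6) — not an equilibrium.
(Up, Right): Player I gets 4 ≥ -5.5 from Down, and Player II gets 4 ≥ -6 from Left — Nash equilibrium.
(Down, Left): Player I gets 7 ≥ 0 from Up, and Player II gets -2 ≥ -4 from Right — Nash equilibrium.
(Down, Right): Player I prefers Up (4 > -5.5); Player II prefers Left (-2 > -4) — not an equilibrium.

(Up, Right) and (Down, Left)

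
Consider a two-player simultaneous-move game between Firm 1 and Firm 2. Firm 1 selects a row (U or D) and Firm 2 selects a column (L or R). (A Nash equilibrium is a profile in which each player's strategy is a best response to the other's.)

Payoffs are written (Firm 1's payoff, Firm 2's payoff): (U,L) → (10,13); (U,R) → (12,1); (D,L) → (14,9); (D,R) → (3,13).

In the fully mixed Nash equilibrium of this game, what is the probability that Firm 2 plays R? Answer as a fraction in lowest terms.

Let q be the probability that Firm 2 plays L. In a completely mixed equilibrium, Firm 1 must be indifferent between U and D.
Firm 1's expected payoff from U is 10q + 12(1−q); from D it is 14q + 3(1−q).
Setting these equal: −2q + 12 = 11q + 3, so q = 9/13.
Therefore Firm 2 plays R with probability 1 − 9/13 = 4/13.

4/13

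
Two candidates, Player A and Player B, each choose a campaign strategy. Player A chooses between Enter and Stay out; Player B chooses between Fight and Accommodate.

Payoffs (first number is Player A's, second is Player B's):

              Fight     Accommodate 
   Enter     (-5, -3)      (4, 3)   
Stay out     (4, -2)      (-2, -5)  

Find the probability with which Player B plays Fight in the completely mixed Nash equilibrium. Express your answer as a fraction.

2/5

Let c be the probability that Player B plays Fight. In a completely mixed equilibrium, Player A must be indifferent between Enter and Stay out.
Player A's expected payoff from Enter is −5c + 4(1−c); from Stay out it is 4c − 2(1−c).
Setting these equal: −9c + 4 = 6c − 2, so c = 2/5.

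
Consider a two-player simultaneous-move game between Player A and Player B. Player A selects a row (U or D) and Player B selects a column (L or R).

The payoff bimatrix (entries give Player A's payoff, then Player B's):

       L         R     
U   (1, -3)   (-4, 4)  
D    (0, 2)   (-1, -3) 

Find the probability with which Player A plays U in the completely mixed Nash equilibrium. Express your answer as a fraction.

5/12

Let x be the probability that Player A plays U. In a completely mixed equilibrium, Player B must be indifferent between L and R.
Player B's expected payoff from L is −3x + 2(1−x); from R it is 4x − 3(1−x).
Setting these equal: −5x + 2 = 7x − 3, so x = 5/12.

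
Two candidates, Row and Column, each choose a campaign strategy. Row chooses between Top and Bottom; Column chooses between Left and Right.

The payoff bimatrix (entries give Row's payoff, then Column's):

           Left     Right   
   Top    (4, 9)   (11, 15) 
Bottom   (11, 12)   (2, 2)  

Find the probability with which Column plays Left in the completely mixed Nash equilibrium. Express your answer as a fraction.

Let c be the probability that Column plays Left. In a completely mixed equilibrium, Row must be indifferent between Top and Bottom.
Row's expected payoff from Top is 4c + 11(1−c); from Bottom it is 11c + 2(1−c).
Setting these equal: −7c + 11 = 9c + 2, so c = 9/16.

9/16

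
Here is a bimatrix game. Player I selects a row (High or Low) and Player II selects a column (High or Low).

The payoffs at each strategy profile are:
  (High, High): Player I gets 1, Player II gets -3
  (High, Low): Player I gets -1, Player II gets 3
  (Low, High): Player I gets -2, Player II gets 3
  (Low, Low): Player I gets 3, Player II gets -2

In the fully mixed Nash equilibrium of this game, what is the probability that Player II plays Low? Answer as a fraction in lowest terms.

3/7

Let c be the probability that Player II plays High. In a completely mixed equilibrium, Player I must be indifferent between High and Low.
Player I's expected payoff from High is c − (1−c); from Low it is −2c + 3(1−c).
Setting these equal: 2c − 1 = −5c + 3, so c = 4/7.
Therefore Player II plays Low with probability 1 − 4/7 = 3/7.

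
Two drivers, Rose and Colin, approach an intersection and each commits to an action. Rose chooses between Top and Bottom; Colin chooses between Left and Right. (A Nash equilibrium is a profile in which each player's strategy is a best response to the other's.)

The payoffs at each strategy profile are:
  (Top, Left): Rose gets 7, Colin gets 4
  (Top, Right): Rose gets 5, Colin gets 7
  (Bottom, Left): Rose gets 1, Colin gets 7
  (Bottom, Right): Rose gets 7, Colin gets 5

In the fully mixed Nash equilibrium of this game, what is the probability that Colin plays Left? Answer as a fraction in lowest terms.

1/4

Let y be the probability that Colin plays Left. In a completely mixed equilibrium, Rose must be indifferent between Top and Bottom.
Rose's expected payoff from Top is 7y + 5(1−y); from Bottom it is y + 7(1−y).
Setting these equal: 2y + 5 = −6y + 7, so y = 1/4.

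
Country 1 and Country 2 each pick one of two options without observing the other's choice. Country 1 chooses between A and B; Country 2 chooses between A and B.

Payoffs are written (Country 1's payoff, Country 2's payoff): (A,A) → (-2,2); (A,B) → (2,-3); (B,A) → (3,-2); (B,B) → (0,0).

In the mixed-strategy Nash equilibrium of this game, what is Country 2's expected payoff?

-6/7

First find x, the probability Country 1 plays A, from Country 2's indifference between A and B: 2x − 2(1−x) = −3x, giving x = 2/7.
Since Country 2 is indifferent in equilibrium, Country 2's expected payoff equals the payoff from either column against (2/7, 5/7). Using A: 2(2/7) − 2(5/7) = -6/7.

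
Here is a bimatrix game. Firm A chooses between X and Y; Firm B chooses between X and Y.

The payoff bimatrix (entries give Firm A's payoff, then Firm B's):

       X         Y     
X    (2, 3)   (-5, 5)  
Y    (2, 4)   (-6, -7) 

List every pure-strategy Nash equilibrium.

(X, Y) and (Y, X)

(X, X): Firm B prefers Y (5 > 3) — not an equilibrium.
(X, Y): Firm A gets -5 ≥ -6 from Y, and Firm B gets 5 ≥ 3 from X — Nash equilibrium.
(Y, X): Firm A gets 2 ≥ 2 from X, and Firm B gets 4 ≥ -7 from Y — Nash equilibrium.
(Y, Y): Firm A prefers X (-5 > -6); Firm B prefers X (4 > -7) — not an equilibrium.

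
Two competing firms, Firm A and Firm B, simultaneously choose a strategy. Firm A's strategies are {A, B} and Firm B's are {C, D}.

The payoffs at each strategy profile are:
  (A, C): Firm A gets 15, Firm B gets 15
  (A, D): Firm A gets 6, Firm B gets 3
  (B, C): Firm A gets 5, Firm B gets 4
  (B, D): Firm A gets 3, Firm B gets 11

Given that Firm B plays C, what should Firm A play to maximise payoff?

A

Against C, Firm A earns 15 from A and 5 from B.
So A is the best response.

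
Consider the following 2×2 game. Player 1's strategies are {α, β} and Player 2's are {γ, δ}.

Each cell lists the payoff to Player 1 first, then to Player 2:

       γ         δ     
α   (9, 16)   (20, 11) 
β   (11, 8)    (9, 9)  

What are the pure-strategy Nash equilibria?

none

(α, γ): Player 1 prefers β (11 > 9) — not an equilibrium.
(α, δ): Player 2 prefers γ (16 > 11) — not an equilibrium.
(β, γ): Player 2 prefers δ (9 > 8) — not an equilibrium.
(β, δ): Player 1 prefers α (20 > 9) — not an equilibrium.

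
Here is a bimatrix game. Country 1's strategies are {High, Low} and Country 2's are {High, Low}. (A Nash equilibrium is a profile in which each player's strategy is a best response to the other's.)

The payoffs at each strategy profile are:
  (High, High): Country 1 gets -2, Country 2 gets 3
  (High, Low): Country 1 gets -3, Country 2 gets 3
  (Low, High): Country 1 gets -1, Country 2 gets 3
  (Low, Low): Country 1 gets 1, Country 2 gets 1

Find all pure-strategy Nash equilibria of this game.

(High, High): Country 1 prefers Low (-1 > -2) — not an equilibrium.
(High, Low): Country 1 prefers Low (1 > -3) — not an equilibrium.
(Low, High): Country 1 gets -1 ≥ -2 from High, and Country 2 gets 3 ≥ 1 from Low — Nash equilibrium.
(Low, Low): Country 2 prefers High (3 > 1) — not an equilibrium.

(Low, High)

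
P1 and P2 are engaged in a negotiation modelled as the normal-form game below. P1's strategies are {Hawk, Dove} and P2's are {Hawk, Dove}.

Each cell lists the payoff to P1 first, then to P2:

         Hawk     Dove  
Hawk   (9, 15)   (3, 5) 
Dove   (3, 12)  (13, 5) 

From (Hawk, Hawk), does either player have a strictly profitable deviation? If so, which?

Neither

P1 at (Hawk, Hawk) earns 9; deviating to Dove yields 3 — not better.
P2 earns 15; deviating to Dove yields 5 — not better.
Neither player can strictly improve; the profile is a Nash equilibrium.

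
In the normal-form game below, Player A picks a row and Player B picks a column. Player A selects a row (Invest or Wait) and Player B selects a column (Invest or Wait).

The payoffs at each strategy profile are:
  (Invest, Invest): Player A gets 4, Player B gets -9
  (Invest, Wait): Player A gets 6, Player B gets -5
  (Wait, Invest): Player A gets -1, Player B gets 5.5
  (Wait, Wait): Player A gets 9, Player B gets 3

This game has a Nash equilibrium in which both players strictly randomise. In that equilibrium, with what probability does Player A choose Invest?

5/13

Let r be the probability that Player A plays Invest. In a completely mixed equilibrium, Player B must be indifferent between Invest and Wait.
Player B's expected payoff from Invest is −9r + 5.5(1−r); from Wait it is −5r + 3(1−r).
Setting these equal: −14.5r + 5.5 = −8r + 3, so r = 5/13.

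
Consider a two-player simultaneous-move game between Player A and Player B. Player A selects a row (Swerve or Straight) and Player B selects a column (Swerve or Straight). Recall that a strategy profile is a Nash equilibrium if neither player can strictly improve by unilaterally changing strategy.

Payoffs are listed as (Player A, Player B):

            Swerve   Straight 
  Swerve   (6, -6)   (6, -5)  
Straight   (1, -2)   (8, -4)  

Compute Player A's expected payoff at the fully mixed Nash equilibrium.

6

First find q, the probability Player B plays Swerve, from Player A's indifference between Swerve and Straight: 6q + 6(1−q) = q + 8(1−q), giving q = 2/7.
Since Player A is indifferent in equilibrium, Player A's expected payoff equals the payoff from either row against (2/7, 5/7). Using Swerve: 6(2/7) + 6(5/7) = 6.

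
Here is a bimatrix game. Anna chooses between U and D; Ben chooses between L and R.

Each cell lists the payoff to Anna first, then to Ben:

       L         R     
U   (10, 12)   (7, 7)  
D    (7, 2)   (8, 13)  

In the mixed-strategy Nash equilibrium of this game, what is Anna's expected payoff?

31/4

First find q, the probability Ben plays L, from Anna's indifference between U and D: 10q + 7(1−q) = 7q + 8(1−q), giving q = 1/4.
Since Anna is indifferent in equilibrium, Anna's expected payoff equals the payoff from either row against (1/4, 3/4). Using U: 10(1/4) + 7(3/4) = 31/4.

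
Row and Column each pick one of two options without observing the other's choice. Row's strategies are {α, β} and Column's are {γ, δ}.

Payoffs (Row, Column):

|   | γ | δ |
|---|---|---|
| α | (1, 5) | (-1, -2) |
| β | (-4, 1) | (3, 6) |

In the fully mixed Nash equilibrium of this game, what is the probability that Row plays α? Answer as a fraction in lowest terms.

Let p be the probability that Row plays α. In a completely mixed equilibrium, Column must be indifferent between γ and δ.
Column's expected payoff from γ is 5p + (1−p); from δ it is −2p + 6(1−p).
Setting these equal: 4p + 1 = −8p + 6, so p = 5/12.

5/12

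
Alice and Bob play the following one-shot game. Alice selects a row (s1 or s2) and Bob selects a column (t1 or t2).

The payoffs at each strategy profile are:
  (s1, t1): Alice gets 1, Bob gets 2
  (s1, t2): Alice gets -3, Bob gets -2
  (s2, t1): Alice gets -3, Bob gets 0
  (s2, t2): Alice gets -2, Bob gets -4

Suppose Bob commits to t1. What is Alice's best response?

s1

Against t1, Alice earns 1 from s1 and -3 from s2.
So s1 is the best response.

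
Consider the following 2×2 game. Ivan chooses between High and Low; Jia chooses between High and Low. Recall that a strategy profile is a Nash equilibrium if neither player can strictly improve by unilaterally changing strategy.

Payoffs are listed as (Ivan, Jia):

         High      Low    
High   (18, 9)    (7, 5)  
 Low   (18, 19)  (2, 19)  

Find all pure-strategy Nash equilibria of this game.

(High, High): Ivan gets 18 ≥ 18 from Low, and Jia gets 9 ≥ 5 from Low — Nash equilibrium.
(High, Low): Jia prefers High (9 > 5) — not an equilibrium.
(Low, High): Ivan gets 18 ≥ 18 from High, and Jia gets 19 ≥ 19 from Low — Nash equilibrium.
(Low, Low): Ivan prefers High (7 > 2) — not an equilibrium.

(High, High) and (Low, High)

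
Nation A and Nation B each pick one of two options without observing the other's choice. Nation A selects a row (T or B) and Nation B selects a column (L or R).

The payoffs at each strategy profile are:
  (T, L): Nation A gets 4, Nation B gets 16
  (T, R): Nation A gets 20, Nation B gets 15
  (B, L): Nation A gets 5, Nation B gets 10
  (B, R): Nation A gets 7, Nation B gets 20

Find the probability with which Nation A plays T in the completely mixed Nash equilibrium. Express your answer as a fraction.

10/11

Let r be the probability that Nation A plays T. In a completely mixed equilibrium, Nation B must be indifferent between L and R.
Nation B's expected payoff from L is 16r + 10(1−r); from R it is 15r + 20(1−r).
Setting these equal: 6r + 10 = −5r + 20, so r = 10/11.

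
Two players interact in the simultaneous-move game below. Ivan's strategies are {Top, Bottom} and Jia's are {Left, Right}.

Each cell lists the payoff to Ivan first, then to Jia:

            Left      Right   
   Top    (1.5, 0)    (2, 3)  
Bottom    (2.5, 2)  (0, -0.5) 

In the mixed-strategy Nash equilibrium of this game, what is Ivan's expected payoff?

5/3

First find y, the probability Jia plays Left, from Ivan's indifference between Top and Bottom: 1.5y + 2(1−y) = 2.5y, giving y = 2/3.
Since Ivan is indifferent in equilibrium, Ivan's expected payoff equals the payoff from either row against (2/3, 1/3). Using Top: 1.5(2/3) + 2(1/3) = 5/3.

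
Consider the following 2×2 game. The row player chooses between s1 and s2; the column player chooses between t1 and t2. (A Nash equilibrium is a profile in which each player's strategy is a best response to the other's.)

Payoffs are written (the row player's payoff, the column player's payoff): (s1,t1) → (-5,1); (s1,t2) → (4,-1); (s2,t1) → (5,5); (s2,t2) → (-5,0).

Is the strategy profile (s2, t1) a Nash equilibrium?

Yes

At (s2, t1), the row player earns 5; switching to s1 would give -5, so the row player has no profitable deviation.
The column player earns 5; switching to t2 would give 0, so the column player has no profitable deviation.
Neither player can gain by a unilateral deviation, so this profile is a Nash equilibrium.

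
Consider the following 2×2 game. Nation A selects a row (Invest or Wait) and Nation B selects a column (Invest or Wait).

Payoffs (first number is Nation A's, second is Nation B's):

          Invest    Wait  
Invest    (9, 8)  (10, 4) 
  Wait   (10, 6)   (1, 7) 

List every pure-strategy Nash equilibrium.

none

(Invest, Invest): Nation A prefers Wait (10 > 9) — not an equilibrium.
(Invest, Wait): Nation B prefers Invest (8 > 4) — not an equilibrium.
(Wait, Invest): Nation B prefers Wait (7 > 6) — not an equilibrium.
(Wait, Wait): Nation A prefers Invest (10 > 1) — not an equilibrium.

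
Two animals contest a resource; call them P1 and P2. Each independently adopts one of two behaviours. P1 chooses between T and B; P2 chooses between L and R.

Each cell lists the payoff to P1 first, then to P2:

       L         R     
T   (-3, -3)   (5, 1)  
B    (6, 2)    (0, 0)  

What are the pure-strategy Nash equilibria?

(T, R) and (B, L)

(T, L): P1 prefers B (6 > -3); P2 prefers R (1 > -3) — not an equilibrium.
(T, R): P1 gets 5 ≥ 0 from B, and P2 gets 1 ≥ -3 from L — Nash equilibrium.
(B, L): P1 gets 6 ≥ -3 from T, and P2 gets 2 ≥ 0 from R — Nash equilibrium.
(B, R): P1 prefers T (5 > 0); P2 prefers L (2 > 0) — not an equilibrium.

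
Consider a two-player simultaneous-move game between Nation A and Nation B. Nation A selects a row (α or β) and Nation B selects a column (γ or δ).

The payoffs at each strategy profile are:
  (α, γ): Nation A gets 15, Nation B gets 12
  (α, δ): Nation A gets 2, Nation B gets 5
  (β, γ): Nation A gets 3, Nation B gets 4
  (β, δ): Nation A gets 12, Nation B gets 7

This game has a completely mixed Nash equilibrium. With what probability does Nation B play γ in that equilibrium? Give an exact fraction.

Let q be the probability that Nation B plays γ. In a completely mixed equilibrium, Nation A must be indifferent between α and β.
Nation A's expected payoff from α is 15q + 2(1−q); from β it is 3q + 12(1−q).
Setting these equal: 13q + 2 = −9q + 12, so q = 5/11.

5/11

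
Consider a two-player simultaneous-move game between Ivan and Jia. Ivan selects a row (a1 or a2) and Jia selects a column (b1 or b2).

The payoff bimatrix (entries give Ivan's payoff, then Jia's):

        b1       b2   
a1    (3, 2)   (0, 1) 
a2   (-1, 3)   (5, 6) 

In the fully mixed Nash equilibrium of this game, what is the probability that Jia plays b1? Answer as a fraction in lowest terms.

5/9

Let y be the probability that Jia plays b1. In a completely mixed equilibrium, Ivan must be indifferent between a1 and a2.
Ivan's expected payoff from a1 is 3y; from a2 it is −y + 5(1−y).
Setting these equal: 3y = −6y + 5, so y = 5/9.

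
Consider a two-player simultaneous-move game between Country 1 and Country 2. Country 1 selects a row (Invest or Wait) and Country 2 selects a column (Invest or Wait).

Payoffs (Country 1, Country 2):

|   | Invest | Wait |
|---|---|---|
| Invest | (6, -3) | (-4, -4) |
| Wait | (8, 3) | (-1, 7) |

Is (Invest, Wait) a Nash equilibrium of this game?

At (Invest, Wait), Country 1 earns -4; switching to Wait would give -1, so Country 1 would deviate.
Country 2 earns -4; switching to Invest would give -3, so Country 2 would deviate.
Since at least one player can profitably deviate, this is not a Nash equilibrium.

No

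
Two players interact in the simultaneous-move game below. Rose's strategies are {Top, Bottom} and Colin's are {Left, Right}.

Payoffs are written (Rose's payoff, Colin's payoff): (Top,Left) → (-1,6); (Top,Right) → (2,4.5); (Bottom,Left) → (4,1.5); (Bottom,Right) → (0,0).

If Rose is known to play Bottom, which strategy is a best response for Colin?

Against Bottom, Colin earns 1.5 from Left and 0 from Right.
So Left is the best response.

Left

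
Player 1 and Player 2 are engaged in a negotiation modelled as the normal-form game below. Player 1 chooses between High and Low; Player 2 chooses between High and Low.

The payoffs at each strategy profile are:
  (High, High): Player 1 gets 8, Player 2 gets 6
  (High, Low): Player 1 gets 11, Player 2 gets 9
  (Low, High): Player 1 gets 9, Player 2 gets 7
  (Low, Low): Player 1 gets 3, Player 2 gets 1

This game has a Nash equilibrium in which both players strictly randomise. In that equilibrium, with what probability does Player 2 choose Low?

Let c be the probability that Player 2 plays High. In a completely mixed equilibrium, Player 1 must be indifferent between High and Low.
Player 1's expected payoff from High is 8c + 11(1−c); from Low it is 9c + 3(1−c).
Setting these equal: −3c + 11 = 6c + 3, so c = 8/9.
Therefore Player 2 plays Low with probability 1 − 8/9 = 1/9.

1/9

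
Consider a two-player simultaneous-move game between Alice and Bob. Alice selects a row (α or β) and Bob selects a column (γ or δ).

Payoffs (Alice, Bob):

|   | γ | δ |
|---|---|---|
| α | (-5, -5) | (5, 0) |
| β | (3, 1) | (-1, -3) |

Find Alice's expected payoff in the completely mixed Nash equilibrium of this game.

First find y, the probability Bob plays γ, from Alice's indifference between α and β: −5y + 5(1−y) = 3y − (1−y), giving y = 3/7.
Since Alice is indifferent in equilibrium, Alice's expected payoff equals the payoff from either row against (3/7, 4/7). Using α: −5(3/7) + 5(4/7) = 5/7.

5/7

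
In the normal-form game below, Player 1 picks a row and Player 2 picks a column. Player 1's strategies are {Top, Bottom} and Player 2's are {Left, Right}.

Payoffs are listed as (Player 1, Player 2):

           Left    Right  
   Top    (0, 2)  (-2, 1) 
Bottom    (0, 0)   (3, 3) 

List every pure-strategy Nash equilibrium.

(Top, Left) and (Bottom, Right)

(Top, Left): Player 1 gets 0 ≥ 0 from Bottom, and Player 2 gets 2 ≥ 1 from Right — Nash equilibrium.
(Top, Right): Player 1 prefers Bottom (3 > -2); Player 2 prefers Left (2 > 1) — not an equilibrium.
(Bottom, Left): Player 2 prefers Right (3 > 0) — not an equilibrium.
(Bottom, Right): Player 1 gets 3 ≥ -2 from Top, and Player 2 gets 3 ≥ 0 from Left — Nash equilibrium.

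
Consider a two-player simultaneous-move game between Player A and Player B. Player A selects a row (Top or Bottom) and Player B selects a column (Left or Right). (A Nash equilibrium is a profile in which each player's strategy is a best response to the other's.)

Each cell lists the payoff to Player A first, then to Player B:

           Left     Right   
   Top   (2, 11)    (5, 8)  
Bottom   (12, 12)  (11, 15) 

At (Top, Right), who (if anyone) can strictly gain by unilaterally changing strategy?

Both

Player A at (Top, Right) earns 5; deviating to Bottom yields 11 — a strict improvement.
Player B earns 8; deviating to Left yields 11 — a strict improvement.
Both Player A and Player B have strictly profitable deviations.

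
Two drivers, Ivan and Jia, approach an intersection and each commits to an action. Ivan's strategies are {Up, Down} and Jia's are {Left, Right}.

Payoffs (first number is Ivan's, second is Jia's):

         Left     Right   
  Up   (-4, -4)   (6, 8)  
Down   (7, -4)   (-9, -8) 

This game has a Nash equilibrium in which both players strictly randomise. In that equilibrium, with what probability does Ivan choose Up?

Let r be the probability that Ivan plays Up. In a completely mixed equilibrium, Jia must be indifferent between Left and Right.
Jia's expected payoff from Left is −4r − 4(1−r); from Right it is 8r − 8(1−r).
Setting these equal: -4 = 16r − 8, so r = 1/4.

1/4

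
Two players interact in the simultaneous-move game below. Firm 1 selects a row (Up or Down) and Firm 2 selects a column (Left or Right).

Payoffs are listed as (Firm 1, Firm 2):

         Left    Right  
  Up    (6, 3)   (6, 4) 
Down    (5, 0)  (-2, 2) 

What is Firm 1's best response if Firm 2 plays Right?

Against Right, Firm 1 earns 6 from Up and -2 from Down.
So Up is the best response.

Up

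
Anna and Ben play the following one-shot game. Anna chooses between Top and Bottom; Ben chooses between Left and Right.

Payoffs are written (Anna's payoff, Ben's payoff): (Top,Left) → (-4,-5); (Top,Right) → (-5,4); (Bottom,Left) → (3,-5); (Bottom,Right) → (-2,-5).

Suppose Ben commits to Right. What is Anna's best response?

Bottom

Against Right, Anna earns -5 from Top and -2 from Bottom.
So Bottom is the best response.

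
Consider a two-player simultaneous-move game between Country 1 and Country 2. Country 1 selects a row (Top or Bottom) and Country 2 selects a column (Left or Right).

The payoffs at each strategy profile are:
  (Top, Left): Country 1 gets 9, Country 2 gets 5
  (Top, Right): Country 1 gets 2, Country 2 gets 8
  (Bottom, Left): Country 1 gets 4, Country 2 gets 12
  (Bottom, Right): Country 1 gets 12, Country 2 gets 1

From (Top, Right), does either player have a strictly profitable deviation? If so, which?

Country 1

Country 1 at (Top, Right) earns 2; deviating to Bottom yields 12 — a strict improvement.
Country 2 earns 8; deviating to Left yields 5 — not better.
Only Country 1 has a strictly profitable deviation.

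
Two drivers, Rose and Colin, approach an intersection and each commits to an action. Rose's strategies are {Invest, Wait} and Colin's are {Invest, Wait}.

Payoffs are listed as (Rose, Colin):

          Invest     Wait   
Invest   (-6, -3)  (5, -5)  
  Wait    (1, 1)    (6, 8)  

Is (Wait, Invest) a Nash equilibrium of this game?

No

At (Wait, Invest), Rose earns 1; switching to Invest would give -6, so Rose has no profitable deviation.
Colin earns 1; switching to Wait would give 8, so Colin would deviate.
Since at least one player can profitably deviate, this is not a Nash equilibrium.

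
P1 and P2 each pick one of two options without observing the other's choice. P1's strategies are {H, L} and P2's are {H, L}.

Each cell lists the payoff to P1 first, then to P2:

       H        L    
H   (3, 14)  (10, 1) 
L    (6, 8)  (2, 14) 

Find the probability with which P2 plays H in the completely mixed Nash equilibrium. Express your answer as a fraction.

Let c be the probability that P2 plays H. In a completely mixed equilibrium, P1 must be indifferent between H and L.
P1's expected payoff from H is 3c + 10(1−c); from L it is 6c + 2(1−c).
Setting these equal: −7c + 10 = 4c + 2, so c = 8/11.

8/11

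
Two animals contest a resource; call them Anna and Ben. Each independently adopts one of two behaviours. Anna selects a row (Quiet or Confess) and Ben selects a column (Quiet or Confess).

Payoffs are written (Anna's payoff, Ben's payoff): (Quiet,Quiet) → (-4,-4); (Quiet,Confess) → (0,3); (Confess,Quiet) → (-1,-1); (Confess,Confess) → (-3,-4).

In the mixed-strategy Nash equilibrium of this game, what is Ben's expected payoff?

-19/10

First find p, the probability Anna plays Quiet, from Ben's indifference between Quiet and Confess: −4p − (1−p) = 3p − 4(1−p), giving p = 3/10.
Since Ben is indifferent in equilibrium, Ben's expected payoff equals the payoff from either column against (3/10, 7/10). Using Quiet: −4(3/10) − (7/10) = -19/10.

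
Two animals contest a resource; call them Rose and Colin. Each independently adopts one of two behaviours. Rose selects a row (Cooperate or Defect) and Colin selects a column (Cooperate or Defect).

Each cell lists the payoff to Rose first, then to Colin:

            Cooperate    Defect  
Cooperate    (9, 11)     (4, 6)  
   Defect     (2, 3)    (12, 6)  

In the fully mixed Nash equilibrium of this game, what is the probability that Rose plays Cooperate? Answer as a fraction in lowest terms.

3/8

Let r be the probability that Rose plays Cooperate. In a completely mixed equilibrium, Colin must be indifferent between Cooperate and Defect.
Colin's expected payoff from Cooperate is 11r + 3(1−r); from Defect it is 6r + 6(1−r).
Setting these equal: 8r + 3 = 6, so r = 3/8.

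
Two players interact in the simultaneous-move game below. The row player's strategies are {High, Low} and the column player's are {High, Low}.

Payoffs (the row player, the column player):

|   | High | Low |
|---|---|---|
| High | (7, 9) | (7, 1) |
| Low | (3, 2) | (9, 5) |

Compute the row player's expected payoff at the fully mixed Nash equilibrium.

7

First find y, the probability the column player plays High, from the row player's indifference between High and Low: 7y + 7(1−y) = 3y + 9(1−y), giving y = 1/3.
Since the row player is indifferent in equilibrium, the row player's expected payoff equals the payoff from either row against (1/3, 2/3). Using High: 7(1/3) + 7(2/3) = 7.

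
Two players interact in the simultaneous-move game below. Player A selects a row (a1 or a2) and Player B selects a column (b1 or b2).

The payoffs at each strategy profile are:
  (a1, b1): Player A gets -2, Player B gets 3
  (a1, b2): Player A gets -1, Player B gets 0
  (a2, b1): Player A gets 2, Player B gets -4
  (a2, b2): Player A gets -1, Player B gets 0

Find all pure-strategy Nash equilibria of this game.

(a1, b1): Player A prefers a2 (2 > -2) — not an equilibrium.
(a1, b2): Player B prefers b1 (3 > 0) — not an equilibrium.
(a2, b1): Player B prefers b2 (0 > -4) — not an equilibrium.
(a2, b2): Player A gets -1 ≥ -1 from a1, and Player B gets 0 ≥ -4 from b1 — Nash equilibrium.

(a2, b2)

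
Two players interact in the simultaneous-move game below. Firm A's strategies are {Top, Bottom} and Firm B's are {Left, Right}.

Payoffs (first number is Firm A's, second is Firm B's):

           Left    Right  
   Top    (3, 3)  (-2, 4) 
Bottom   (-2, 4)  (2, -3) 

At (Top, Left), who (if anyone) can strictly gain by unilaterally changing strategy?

Firm B

Firm A at (Top, Left) earns 3; deviating to Bottom yields -2 — not better.
Firm B earns 3; deviating to Right yields 4 — a strict improvement.
Only Firm B has a strictly profitable deviation.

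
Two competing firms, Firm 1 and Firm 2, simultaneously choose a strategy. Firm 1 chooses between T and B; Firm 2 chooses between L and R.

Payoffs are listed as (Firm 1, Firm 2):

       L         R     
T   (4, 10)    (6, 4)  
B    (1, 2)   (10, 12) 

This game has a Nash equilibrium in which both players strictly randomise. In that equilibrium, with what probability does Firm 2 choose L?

4/7

Let y be the probability that Firm 2 plays L. In a completely mixed equilibrium, Firm 1 must be indifferent between T and B.
Firm 1's expected payoff from T is 4y + 6(1−y); from B it is y + 10(1−y).
Setting these equal: −2y + 6 = −9y + 10, so y = 4/7.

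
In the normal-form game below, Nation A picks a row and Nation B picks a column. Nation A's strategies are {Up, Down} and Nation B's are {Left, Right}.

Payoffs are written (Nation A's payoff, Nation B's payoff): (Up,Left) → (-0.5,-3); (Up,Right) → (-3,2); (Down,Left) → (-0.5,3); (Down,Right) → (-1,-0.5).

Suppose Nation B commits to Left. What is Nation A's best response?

Against Left, Nation A earns -0.5 from Up and -0.5 from Down.
So either strategy is a best response.

either — both Up and Down are best responses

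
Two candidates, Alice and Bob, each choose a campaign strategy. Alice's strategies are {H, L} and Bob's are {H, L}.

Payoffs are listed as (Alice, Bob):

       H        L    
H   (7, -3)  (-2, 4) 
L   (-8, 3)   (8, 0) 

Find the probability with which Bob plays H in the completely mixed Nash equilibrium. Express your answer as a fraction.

2/5

Let c be the probability that Bob plays H. In a completely mixed equilibrium, Alice must be indifferent between H and L.
Alice's expected payoff from H is 7c − 2(1−c); from L it is −8c + 8(1−c).
Setting these equal: 9c − 2 = −16c + 8, so c = 2/5.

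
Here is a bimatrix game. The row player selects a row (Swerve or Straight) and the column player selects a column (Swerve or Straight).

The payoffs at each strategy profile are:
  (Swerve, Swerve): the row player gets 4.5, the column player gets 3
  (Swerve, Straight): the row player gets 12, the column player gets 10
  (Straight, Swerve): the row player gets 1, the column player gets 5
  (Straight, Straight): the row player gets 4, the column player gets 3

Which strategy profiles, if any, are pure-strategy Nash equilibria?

(Swerve, Swerve): the column player prefers Straight (10 > 3) — not an equilibrium.
(Swerve, Straight): the row player gets 12 ≥ 4 from Straight, and the column player gets 10 ≥ 3 from Swerve — Nash equilibrium.
(Straight, Swerve): the row player prefers Swerve (4.5 > 1) — not an equilibrium.
(Straight, Straight): the row player prefers Swerve (12 > 4); the column player prefers Swerve (5 > 3) — not an equilibrium.

(Swerve, Straight)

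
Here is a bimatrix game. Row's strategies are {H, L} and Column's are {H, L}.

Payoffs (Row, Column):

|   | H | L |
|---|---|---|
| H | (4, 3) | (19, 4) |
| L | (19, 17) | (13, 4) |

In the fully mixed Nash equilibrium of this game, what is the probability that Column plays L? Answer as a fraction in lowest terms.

Let y be the probability that Column plays H. In a completely mixed equilibrium, Row must be indifferent between H and L.
Row's expected payoff from H is 4y + 19(1−y); from L it is 19y + 13(1−y).
Setting these equal: −15y + 19 = 6y + 13, so y = 2/7.
Therefore Column plays L with probability 1 − 2/7 = 5/7.

5/7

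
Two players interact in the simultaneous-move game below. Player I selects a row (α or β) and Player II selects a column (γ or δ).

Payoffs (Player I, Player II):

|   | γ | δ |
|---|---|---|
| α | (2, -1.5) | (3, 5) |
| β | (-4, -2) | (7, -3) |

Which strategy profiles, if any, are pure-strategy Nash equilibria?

(α, γ): Player II prefers δ (5 > -1.5) — not an equilibrium.
(α, δ): Player I prefers β (7 > 3) — not an equilibrium.
(β, γ): Player I prefers α (2 > -4) — not an equilibrium.
(β, δ): Player II prefers γ (-2 > -3) — not an equilibrium.

none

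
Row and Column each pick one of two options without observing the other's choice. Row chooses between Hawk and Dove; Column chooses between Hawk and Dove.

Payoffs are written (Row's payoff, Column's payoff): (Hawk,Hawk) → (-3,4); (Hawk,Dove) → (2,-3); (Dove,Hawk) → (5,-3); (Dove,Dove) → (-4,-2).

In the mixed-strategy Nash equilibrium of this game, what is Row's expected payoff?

First find y, the probability Column plays Hawk, from Row's indifference between Hawk and Dove: −3y + 2(1−y) = 5y − 4(1−y), giving y = 3/7.
Since Row is indifferent in equilibrium, Row's expected payoff equals the payoff from either row against (3/7, 4/7). Using Hawk: −3(3/7) + 2(4/7) = -1/7.

-1/7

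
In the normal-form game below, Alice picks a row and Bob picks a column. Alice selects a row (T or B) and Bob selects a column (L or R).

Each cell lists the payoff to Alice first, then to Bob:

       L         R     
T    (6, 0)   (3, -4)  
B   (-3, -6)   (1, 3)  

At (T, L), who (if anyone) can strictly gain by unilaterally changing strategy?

Neither

Alice at (T, L) earns 6; deviating to B yields -3 — not better.
Bob earns 0; deviating to R yields -4 — not better.
Neither player can strictly improve; the profile is a Nash equilibrium.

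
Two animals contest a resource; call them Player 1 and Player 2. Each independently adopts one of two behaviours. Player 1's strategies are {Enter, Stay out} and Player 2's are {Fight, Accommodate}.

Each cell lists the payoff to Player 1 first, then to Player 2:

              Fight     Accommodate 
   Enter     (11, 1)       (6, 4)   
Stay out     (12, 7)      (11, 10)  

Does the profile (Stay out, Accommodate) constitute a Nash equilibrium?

At (Stay out, Accommodate), Player 1 earns 11; switching to Enter would give 6, so Player 1 has no profitable deviation.
Player 2 earns 10; switching to Fight would give 7, so Player 2 has no profitable deviation.
Neither player can gain by a unilateral deviation, so this profile is a Nash equilibrium.

Yes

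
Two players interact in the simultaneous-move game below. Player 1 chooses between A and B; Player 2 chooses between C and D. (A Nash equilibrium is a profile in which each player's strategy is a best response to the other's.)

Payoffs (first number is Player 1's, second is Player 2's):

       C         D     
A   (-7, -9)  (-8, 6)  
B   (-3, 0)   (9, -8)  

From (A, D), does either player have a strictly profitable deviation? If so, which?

Player 1

Player 1 at (A, D) earns -8; deviating to B yields 9 — a strict improvement.
Player 2 earns 6; deviating to C yields -9 — not better.
Only Player 1 has a strictly profitable deviation.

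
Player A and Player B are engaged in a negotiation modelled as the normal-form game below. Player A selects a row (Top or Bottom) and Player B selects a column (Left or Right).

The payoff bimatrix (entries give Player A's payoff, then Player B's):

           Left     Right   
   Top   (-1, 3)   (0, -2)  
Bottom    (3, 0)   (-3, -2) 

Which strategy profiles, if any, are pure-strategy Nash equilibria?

(Bottom, Left)

(Top, Left): Player A prefers Bottom (3 > -1) — not an equilibrium.
(Top, Right): Player B prefers Left (3 > -2) — not an equilibrium.
(Bottom, Left): Player A gets 3 ≥ -1 from Top, and Player B gets 0 ≥ -2 from Right — Nash equilibrium.
(Bottom, Right): Player A prefers Top (0 > -3); Player B prefers Left (0 > -2) — not an equilibrium.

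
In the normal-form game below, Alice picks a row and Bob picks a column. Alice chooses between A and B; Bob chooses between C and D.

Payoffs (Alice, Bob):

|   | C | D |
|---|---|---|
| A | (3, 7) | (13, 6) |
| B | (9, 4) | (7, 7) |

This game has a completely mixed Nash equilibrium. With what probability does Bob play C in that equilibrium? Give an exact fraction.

1/2

Let c be the probability that Bob plays C. In a completely mixed equilibrium, Alice must be indifferent between A and B.
Alice's expected payoff from A is 3c + 13(1−c); from B it is 9c + 7(1−c).
Setting these equal: −10c + 13 = 2c + 7, so c = 1/2.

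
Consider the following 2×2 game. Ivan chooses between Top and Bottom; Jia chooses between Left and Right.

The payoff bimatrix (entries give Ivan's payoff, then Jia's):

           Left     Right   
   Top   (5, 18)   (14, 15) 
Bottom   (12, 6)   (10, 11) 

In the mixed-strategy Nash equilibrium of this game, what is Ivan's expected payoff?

118/11

First find q, the probability Jia plays Left, from Ivan's indifference between Top and Bottom: 5q + 14(1−q) = 12q + 10(1−q), giving q = 4/11.
Since Ivan is indifferent in equilibrium, Ivan's expected payoff equals the payoff from either row against (4/11, 7/11). Using Top: 5(4/11) + 14(7/11) = 118/11.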